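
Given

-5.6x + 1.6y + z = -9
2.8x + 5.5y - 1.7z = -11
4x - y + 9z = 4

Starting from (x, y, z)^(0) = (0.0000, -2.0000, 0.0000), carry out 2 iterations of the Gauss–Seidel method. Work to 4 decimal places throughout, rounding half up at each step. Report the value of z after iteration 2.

Iteration 1:
  x = (-9 - (1.6)·-2.0000 - (1)·0.0000) / (-5.6) = 1.0357
  y = (-11 - (2.8)·1.0357 - (-1.7)·0.0000) / (5.5) = -2.5273
  z = (4 - (4)·1.0357 - (-1)·-2.5273) / (9) = -0.2967
Iteration 2:
  x = (-9 - (1.6)·-2.5273 - (1)·-0.2967) / (-5.6) = 0.8321
  y = (-11 - (2.8)·0.8321 - (-1.7)·-0.2967) / (5.5) = -2.5153
  z = (4 - (4)·0.8321 - (-1)·-2.5153) / (9) = -0.2049

-0.2049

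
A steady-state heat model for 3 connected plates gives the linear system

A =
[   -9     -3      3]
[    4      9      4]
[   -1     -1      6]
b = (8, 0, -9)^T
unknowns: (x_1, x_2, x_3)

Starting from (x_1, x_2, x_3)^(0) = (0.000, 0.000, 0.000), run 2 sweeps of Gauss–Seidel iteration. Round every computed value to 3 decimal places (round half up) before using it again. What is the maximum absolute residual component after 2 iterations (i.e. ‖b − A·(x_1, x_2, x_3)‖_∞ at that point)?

Iteration 1:
  x_1 = (8 - (-3)·0.000 - (3)·0.000) / (-9) = -0.889
  x_2 = (0 - (4)·-0.889 - (4)·0.000) / (9) = 0.395
  x_3 = (-9 - (-1)·-0.889 - (-1)·0.395) / (6) = -1.582
Iteration 2:
  x_1 = (8 - (-3)·0.395 - (3)·-1.582) / (-9) = -1.548
  x_2 = (0 - (4)·-1.548 - (4)·-1.582) / (9) = 1.391
  x_3 = (-9 - (-1)·-1.548 - (-1)·1.391) / (6) = -1.526
Residual b − A·x = (2.819, -0.223, -0.001); ∞-norm = 2.819

2.819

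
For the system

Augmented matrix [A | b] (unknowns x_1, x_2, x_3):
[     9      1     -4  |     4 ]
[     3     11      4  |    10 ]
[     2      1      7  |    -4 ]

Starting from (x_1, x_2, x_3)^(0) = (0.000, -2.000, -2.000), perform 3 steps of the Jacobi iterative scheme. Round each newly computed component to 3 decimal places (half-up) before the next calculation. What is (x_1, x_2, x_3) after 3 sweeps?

Iteration 1:
  x_1 = (4 - (1)·-2.000 - (-4)·-2.000) / (9) = -0.222
  x_2 = (10 - (3)·0.000 - (4)·-2.000) / (11) = 1.636
  x_3 = (-4 - (2)·0.000 - (1)·-2.000) / (7) = -0.286
Iteration 2:
  x_1 = (4 - (1)·1.636 - (-4)·-0.286) / (9) = 0.136
  x_2 = (10 - (3)·-0.222 - (4)·-0.286) / (11) = 1.074
  x_3 = (-4 - (2)·-0.222 - (1)·1.636) / (7) = -0.742
Iteration 3:
  x_1 = (4 - (1)·1.074 - (-4)·-0.742) / (9) = -0.005
  x_2 = (10 - (3)·0.136 - (4)·-0.742) / (11) = 1.142
  x_3 = (-4 - (2)·0.136 - (1)·1.074) / (7) = -0.764

(-0.005, 1.142, -0.764)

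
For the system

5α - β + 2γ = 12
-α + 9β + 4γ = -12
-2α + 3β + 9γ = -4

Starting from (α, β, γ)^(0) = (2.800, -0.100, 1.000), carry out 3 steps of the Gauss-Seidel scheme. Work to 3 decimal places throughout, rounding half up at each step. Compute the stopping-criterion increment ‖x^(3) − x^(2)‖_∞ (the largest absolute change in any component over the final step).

0.077

Iteration 1:
  α = (12 - (-1)·-0.100 - (2)·1.000) / (5) = 1.980
  β = (-12 - (-1)·1.980 - (4)·1.000) / (9) = -1.558
  γ = (-4 - (-2)·1.980 - (3)·-1.558) / (9) = 0.515
Iteration 2:
  α = (12 - (-1)·-1.558 - (2)·0.515) / (5) = 1.882
  β = (-12 - (-1)·1.882 - (4)·0.515) / (9) = -1.353
  γ = (-4 - (-2)·1.882 - (3)·-1.353) / (9) = 0.425
Iteration 3:
  α = (12 - (-1)·-1.353 - (2)·0.425) / (5) = 1.959
  β = (-12 - (-1)·1.959 - (4)·0.425) / (9) = -1.305
  γ = (-4 - (-2)·1.959 - (3)·-1.305) / (9) = 0.426
Change: (0.077, 0.048, 0.001) → max |·| = 0.077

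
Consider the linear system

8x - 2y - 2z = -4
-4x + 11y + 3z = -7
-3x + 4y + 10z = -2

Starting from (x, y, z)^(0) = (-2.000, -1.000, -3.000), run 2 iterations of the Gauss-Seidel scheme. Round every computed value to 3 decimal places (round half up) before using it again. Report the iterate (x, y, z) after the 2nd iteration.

(-0.717, -0.760, -0.111)

Iteration 1:
  x = (-4 - (-2)·-1.000 - (-2)·-3.000) / (8) = -1.500
  y = (-7 - (-4)·-1.500 - (3)·-3.000) / (11) = -0.364
  z = (-2 - (-3)·-1.500 - (4)·-0.364) / (10) = -0.504
Iteration 2:
  x = (-4 - (-2)·-0.364 - (-2)·-0.504) / (8) = -0.717
  y = (-7 - (-4)·-0.717 - (3)·-0.504) / (11) = -0.760
  z = (-2 - (-3)·-0.717 - (4)·-0.760) / (10) = -0.111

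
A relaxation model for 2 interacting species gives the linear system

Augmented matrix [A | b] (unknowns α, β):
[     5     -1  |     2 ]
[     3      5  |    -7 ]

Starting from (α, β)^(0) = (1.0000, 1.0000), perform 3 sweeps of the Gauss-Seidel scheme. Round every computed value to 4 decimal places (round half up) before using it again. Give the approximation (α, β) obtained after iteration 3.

Iteration 1:
  α = (2 - (-1)·1.0000) / (5) = 0.6000
  β = (-7 - (3)·0.6000) / (5) = -1.7600
Iteration 2:
  α = (2 - (-1)·-1.7600) / (5) = 0.0480
  β = (-7 - (3)·0.0480) / (5) = -1.4288
Iteration 3:
  α = (2 - (-1)·-1.4288) / (5) = 0.1142
  β = (-7 - (3)·0.1142) / (5) = -1.4685

(0.1142, -1.4685)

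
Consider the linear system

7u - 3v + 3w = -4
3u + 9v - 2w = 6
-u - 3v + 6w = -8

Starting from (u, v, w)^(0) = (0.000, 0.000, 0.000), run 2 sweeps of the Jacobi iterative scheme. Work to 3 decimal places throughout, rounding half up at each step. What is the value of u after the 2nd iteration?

Iteration 1:
  u = (-4 - (-3)·0.000 - (3)·0.000) / (7) = -0.571
  v = (6 - (3)·0.000 - (-2)·0.000) / (9) = 0.667
  w = (-8 - (-1)·0.000 - (-3)·0.000) / (6) = -1.333
Iteration 2:
  u = (-4 - (-3)·0.667 - (3)·-1.333) / (7) = 0.286
  v = (6 - (3)·-0.571 - (-2)·-1.333) / (9) = 0.561
  w = (-8 - (-1)·-0.571 - (-3)·0.667) / (6) = -1.095

0.286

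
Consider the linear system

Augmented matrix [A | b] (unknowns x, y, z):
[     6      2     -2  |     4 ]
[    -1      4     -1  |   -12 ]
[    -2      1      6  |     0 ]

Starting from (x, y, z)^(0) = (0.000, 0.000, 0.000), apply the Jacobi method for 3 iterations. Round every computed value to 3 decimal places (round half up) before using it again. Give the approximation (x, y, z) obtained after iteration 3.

Iteration 1:
  x = (4 - (2)·0.000 - (-2)·0.000) / (6) = 0.667
  y = (-12 - (-1)·0.000 - (-1)·0.000) / (4) = -3.000
  z = (0 - (-2)·0.000 - (1)·0.000) / (6) = 0.000
Iteration 2:
  x = (4 - (2)·-3.000 - (-2)·0.000) / (6) = 1.667
  y = (-12 - (-1)·0.667 - (-1)·0.000) / (4) = -2.833
  z = (0 - (-2)·0.667 - (1)·-3.000) / (6) = 0.722
Iteration 3:
  x = (4 - (2)·-2.833 - (-2)·0.722) / (6) = 1.852
  y = (-12 - (-1)·1.667 - (-1)·0.722) / (4) = -2.403
  z = (0 - (-2)·1.667 - (1)·-2.833) / (6) = 1.028

(1.852, -2.403, 1.028)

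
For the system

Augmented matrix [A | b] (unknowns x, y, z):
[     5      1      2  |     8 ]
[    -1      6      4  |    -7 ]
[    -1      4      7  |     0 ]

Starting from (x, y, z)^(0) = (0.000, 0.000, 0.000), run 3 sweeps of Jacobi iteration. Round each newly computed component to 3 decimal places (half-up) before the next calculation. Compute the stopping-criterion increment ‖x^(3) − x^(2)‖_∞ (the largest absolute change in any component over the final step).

0.558

Iteration 1:
  x = (8 - (1)·0.000 - (2)·0.000) / (5) = 1.600
  y = (-7 - (-1)·0.000 - (4)·0.000) / (6) = -1.167
  z = (0 - (-1)·0.000 - (4)·0.000) / (7) = 0.000
Iteration 2:
  x = (8 - (1)·-1.167 - (2)·0.000) / (5) = 1.833
  y = (-7 - (-1)·1.600 - (4)·0.000) / (6) = -0.900
  z = (0 - (-1)·1.600 - (4)·-1.167) / (7) = 0.895
Iteration 3:
  x = (8 - (1)·-0.900 - (2)·0.895) / (5) = 1.422
  y = (-7 - (-1)·1.833 - (4)·0.895) / (6) = -1.458
  z = (0 - (-1)·1.833 - (4)·-0.900) / (7) = 0.776
Change: (-0.411, -0.558, -0.119) → max |·| = 0.558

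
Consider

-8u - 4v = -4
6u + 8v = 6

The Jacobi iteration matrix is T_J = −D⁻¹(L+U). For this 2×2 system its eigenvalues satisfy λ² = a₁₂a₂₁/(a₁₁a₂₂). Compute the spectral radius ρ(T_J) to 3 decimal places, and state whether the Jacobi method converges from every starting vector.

a₁₂a₂₁/(a₁₁a₂₂) = (-4)·(6) / ((-8)·(8)) = 0.375000
ρ = √|0.375000| = √0.375000 = 0.612
ρ < 1, so Jacobi converges

0.612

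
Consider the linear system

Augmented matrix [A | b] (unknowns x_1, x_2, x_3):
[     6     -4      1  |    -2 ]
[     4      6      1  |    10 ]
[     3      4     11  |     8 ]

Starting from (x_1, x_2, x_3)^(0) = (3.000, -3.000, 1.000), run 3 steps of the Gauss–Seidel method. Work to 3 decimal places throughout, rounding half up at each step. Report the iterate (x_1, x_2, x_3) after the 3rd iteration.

(-0.036, 1.677, 0.127)

Iteration 1:
  x_1 = (-2 - (-4)·-3.000 - (1)·1.000) / (6) = -2.500
  x_2 = (10 - (4)·-2.500 - (1)·1.000) / (6) = 3.167
  x_3 = (8 - (3)·-2.500 - (4)·3.167) / (11) = 0.257
Iteration 2:
  x_1 = (-2 - (-4)·3.167 - (1)·0.257) / (6) = 1.735
  x_2 = (10 - (4)·1.735 - (1)·0.257) / (6) = 0.467
  x_3 = (8 - (3)·1.735 - (4)·0.467) / (11) = 0.084
Iteration 3:
  x_1 = (-2 - (-4)·0.467 - (1)·0.084) / (6) = -0.036
  x_2 = (10 - (4)·-0.036 - (1)·0.084) / (6) = 1.677
  x_3 = (8 - (3)·-0.036 - (4)·1.677) / (11) = 0.127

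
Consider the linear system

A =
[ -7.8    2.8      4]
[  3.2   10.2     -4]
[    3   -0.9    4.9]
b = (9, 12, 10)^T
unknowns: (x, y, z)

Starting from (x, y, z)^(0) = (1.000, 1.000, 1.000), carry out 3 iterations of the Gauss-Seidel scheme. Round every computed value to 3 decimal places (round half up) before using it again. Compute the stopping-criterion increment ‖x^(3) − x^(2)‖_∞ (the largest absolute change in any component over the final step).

0.193

Iteration 1:
  x = (9 - (2.8)·1.000 - (4)·1.000) / (-7.8) = -0.282
  y = (12 - (3.2)·-0.282 - (-4)·1.000) / (10.2) = 1.657
  z = (10 - (3)·-0.282 - (-0.9)·1.657) / (4.9) = 2.518
Iteration 2:
  x = (9 - (2.8)·1.657 - (4)·2.518) / (-7.8) = 0.732
  y = (12 - (3.2)·0.732 - (-4)·2.518) / (10.2) = 1.934
  z = (10 - (3)·0.732 - (-0.9)·1.934) / (4.9) = 1.948
Iteration 3:
  x = (9 - (2.8)·1.934 - (4)·1.948) / (-7.8) = 0.539
  y = (12 - (3.2)·0.539 - (-4)·1.948) / (10.2) = 1.771
  z = (10 - (3)·0.539 - (-0.9)·1.771) / (4.9) = 2.036
Change: (-0.193, -0.163, 0.088) → max |·| = 0.193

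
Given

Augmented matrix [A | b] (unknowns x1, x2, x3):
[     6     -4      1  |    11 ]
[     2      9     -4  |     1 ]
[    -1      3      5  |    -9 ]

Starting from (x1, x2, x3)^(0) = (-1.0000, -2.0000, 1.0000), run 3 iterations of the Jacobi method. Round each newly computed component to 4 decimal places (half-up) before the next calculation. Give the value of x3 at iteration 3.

-1.1119

Iteration 1:
  x1 = (11 - (-4)·-2.0000 - (1)·1.0000) / (6) = 0.3333
  x2 = (1 - (2)·-1.0000 - (-4)·1.0000) / (9) = 0.7778
  x3 = (-9 - (-1)·-1.0000 - (3)·-2.0000) / (5) = -0.8000
Iteration 2:
  x1 = (11 - (-4)·0.7778 - (1)·-0.8000) / (6) = 2.4852
  x2 = (1 - (2)·0.3333 - (-4)·-0.8000) / (9) = -0.3185
  x3 = (-9 - (-1)·0.3333 - (3)·0.7778) / (5) = -2.2000
Iteration 3:
  x1 = (11 - (-4)·-0.3185 - (1)·-2.2000) / (6) = 1.9877
  x2 = (1 - (2)·2.4852 - (-4)·-2.2000) / (9) = -1.4189
  x3 = (-9 - (-1)·2.4852 - (3)·-0.3185) / (5) = -1.1119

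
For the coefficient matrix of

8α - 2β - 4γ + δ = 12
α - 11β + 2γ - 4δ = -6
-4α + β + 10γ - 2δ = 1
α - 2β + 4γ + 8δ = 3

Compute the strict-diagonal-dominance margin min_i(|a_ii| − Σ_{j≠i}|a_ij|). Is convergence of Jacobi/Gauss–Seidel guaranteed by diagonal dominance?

row 1: |8| − (2+4+1) = 1
row 2: |-11| − (1+2+4) = 4
row 3: |10| − (4+1+2) = 3
row 4: |8| − (1+2+4) = 1
minimum over rows = 1 → strictly diagonally dominant (convergence guaranteed)

1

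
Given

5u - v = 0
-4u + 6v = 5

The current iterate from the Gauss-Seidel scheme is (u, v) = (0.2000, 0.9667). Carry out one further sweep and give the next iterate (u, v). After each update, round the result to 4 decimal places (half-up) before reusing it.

One sweep:
  u = (0 - (-1)·0.9667) / (5) = 0.1933
  v = (5 - (-4)·0.1933) / (6) = 0.9622

(0.1933, 0.9622)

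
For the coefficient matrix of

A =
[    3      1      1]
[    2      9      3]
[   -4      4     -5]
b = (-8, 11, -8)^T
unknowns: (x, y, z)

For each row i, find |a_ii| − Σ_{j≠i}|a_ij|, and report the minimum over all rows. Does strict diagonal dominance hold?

-3

row 1: |3| − (1+1) = 1
row 2: |9| − (2+3) = 4
row 3: |-5| − (4+4) = -3
minimum over rows = -3 → not strictly diagonally dominant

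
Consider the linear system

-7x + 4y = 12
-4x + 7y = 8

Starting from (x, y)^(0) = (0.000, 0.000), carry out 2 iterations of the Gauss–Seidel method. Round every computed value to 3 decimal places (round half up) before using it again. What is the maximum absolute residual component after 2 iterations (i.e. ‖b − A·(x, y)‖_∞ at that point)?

Iteration 1:
  x = (12 - (4)·0.000) / (-7) = -1.714
  y = (8 - (-4)·-1.714) / (7) = 0.163
Iteration 2:
  x = (12 - (4)·0.163) / (-7) = -1.621
  y = (8 - (-4)·-1.621) / (7) = 0.217
Residual b − A·x = (-0.215, -0.003); ∞-norm = 0.215

0.215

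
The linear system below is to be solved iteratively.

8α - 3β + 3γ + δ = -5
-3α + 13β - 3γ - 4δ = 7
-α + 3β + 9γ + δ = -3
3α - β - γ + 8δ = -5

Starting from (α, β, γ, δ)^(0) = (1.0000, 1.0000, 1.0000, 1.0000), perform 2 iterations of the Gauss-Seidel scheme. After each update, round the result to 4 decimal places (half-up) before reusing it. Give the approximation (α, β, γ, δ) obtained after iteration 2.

(0.0666, 0.2596, -0.3753, -0.6644)

Iteration 1:
  α = (-5 - (-3)·1.0000 - (3)·1.0000 - (1)·1.0000) / (8) = -0.7500
  β = (7 - (-3)·-0.7500 - (-3)·1.0000 - (-4)·1.0000) / (13) = 0.9038
  γ = (-3 - (-1)·-0.7500 - (3)·0.9038 - (1)·1.0000) / (9) = -0.8290
  δ = (-5 - (3)·-0.7500 - (-1)·0.9038 - (-1)·-0.8290) / (8) = -0.3344
Iteration 2:
  α = (-5 - (-3)·0.9038 - (3)·-0.8290 - (1)·-0.3344) / (8) = 0.0666
  β = (7 - (-3)·0.0666 - (-3)·-0.8290 - (-4)·-0.3344) / (13) = 0.2596
  γ = (-3 - (-1)·0.0666 - (3)·0.2596 - (1)·-0.3344) / (9) = -0.3753
  δ = (-5 - (3)·0.0666 - (-1)·0.2596 - (-1)·-0.3753) / (8) = -0.6644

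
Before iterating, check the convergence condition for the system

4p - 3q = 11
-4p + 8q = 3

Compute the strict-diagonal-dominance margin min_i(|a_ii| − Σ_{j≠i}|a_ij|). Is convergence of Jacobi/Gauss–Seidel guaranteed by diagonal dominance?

1

row 1: |4| − (3) = 1
row 2: |8| − (4) = 4
minimum over rows = 1 → strictly diagonally dominant (convergence guaranteed)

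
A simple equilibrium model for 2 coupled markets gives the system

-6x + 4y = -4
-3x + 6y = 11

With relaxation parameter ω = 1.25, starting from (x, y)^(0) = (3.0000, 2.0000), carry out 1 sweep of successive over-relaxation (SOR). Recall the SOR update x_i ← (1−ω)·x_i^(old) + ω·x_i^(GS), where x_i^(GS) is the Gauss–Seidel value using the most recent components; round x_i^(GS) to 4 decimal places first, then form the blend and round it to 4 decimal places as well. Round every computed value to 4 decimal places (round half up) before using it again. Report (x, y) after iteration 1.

Iteration 1:
  x: GS value = (-4 - (4)·2.0000) / (-6) = 2.0000;  x ← (1−ω)·3.0000 + ω·2.0000 = 1.7500
  y: GS value = (11 - (-3)·1.7500) / (6) = 2.7083;  y ← (1−ω)·2.0000 + ω·2.7083 = 2.8854

(1.7500, 2.8854)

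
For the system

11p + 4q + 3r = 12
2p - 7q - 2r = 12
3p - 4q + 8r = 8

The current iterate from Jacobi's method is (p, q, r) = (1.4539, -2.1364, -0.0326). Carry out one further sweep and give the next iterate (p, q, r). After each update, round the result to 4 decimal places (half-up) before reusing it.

One sweep:
  p = (12 - (4)·-2.1364 - (3)·-0.0326) / (11) = 1.8767
  q = (12 - (2)·1.4539 - (-2)·-0.0326) / (-7) = -1.2896
  r = (8 - (3)·1.4539 - (-4)·-2.1364) / (8) = -0.6134

(1.8767, -1.2896, -0.6134)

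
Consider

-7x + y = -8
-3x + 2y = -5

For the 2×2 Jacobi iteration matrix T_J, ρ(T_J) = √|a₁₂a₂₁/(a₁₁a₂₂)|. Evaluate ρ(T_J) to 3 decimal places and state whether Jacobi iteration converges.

a₁₂a₂₁/(a₁₁a₂₂) = (1)·(-3) / ((-7)·(2)) = 0.214286
ρ = √|0.214286| = √0.214286 = 0.463
ρ < 1, so Jacobi converges

0.463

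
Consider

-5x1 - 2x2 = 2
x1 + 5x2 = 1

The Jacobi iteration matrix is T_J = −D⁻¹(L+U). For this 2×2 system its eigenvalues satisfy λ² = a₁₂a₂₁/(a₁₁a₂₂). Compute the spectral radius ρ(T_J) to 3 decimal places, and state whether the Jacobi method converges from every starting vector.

a₁₂a₂₁/(a₁₁a₂₂) = (-2)·(1) / ((-5)·(5)) = 0.080000
ρ = √|0.080000| = √0.080000 = 0.283
ρ < 1, so Jacobi converges

0.283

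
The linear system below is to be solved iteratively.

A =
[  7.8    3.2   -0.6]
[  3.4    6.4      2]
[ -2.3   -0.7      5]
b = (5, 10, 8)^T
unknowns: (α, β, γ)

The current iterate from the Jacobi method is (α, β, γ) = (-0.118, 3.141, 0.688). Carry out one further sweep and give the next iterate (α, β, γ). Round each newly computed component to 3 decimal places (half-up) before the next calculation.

One sweep:
  α = (5 - (3.2)·3.141 - (-0.6)·0.688) / (7.8) = -0.595
  β = (10 - (3.4)·-0.118 - (2)·0.688) / (6.4) = 1.410
  γ = (8 - (-2.3)·-0.118 - (-0.7)·3.141) / (5) = 1.985

(-0.595, 1.410, 1.985)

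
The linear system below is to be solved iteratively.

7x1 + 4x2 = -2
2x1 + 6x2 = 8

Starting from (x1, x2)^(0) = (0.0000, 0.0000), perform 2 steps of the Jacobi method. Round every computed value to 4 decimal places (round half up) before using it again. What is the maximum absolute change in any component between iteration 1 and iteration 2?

Iteration 1:
  x1 = (-2 - (4)·0.0000) / (7) = -0.2857
  x2 = (8 - (2)·0.0000) / (6) = 1.3333
Iteration 2:
  x1 = (-2 - (4)·1.3333) / (7) = -1.0476
  x2 = (8 - (2)·-0.2857) / (6) = 1.4286
Change: (-0.7619, 0.0953) → max |·| = 0.7619

0.7619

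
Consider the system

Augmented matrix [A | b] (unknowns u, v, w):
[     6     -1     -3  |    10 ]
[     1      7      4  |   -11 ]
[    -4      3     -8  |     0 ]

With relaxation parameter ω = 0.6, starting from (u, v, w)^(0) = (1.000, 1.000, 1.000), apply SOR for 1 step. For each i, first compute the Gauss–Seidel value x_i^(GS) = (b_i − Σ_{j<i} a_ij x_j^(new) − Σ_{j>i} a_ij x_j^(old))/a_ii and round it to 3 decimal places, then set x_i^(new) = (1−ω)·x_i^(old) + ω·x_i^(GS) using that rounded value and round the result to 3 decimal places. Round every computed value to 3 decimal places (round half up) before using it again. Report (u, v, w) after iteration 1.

Iteration 1:
  u: GS value = (10 - (-1)·1.000 - (-3)·1.000) / (6) = 2.333;  u ← (1−ω)·1.000 + ω·2.333 = 1.800
  v: GS value = (-11 - (1)·1.800 - (4)·1.000) / (7) = -2.400;  v ← (1−ω)·1.000 + ω·-2.400 = -1.040
  w: GS value = (0 - (-4)·1.800 - (3)·-1.040) / (-8) = -1.290;  w ← (1−ω)·1.000 + ω·-1.290 = -0.374

(1.800, -1.040, -0.374)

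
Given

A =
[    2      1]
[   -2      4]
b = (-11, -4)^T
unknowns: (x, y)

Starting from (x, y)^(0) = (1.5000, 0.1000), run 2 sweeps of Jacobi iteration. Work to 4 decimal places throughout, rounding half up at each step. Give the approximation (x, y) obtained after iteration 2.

Iteration 1:
  x = (-11 - (1)·0.1000) / (2) = -5.5500
  y = (-4 - (-2)·1.5000) / (4) = -0.2500
Iteration 2:
  x = (-11 - (1)·-0.2500) / (2) = -5.3750
  y = (-4 - (-2)·-5.5500) / (4) = -3.7750

(-5.3750, -3.7750)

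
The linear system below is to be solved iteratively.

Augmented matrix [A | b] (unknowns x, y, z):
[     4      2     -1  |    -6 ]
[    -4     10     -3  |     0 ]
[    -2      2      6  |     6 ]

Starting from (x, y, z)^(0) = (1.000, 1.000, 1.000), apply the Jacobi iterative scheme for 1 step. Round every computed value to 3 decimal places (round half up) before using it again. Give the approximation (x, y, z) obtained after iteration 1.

Iteration 1:
  x = (-6 - (2)·1.000 - (-1)·1.000) / (4) = -1.750
  y = (0 - (-4)·1.000 - (-3)·1.000) / (10) = 0.700
  z = (6 - (-2)·1.000 - (2)·1.000) / (6) = 1.000

(-1.750, 0.700, 1.000)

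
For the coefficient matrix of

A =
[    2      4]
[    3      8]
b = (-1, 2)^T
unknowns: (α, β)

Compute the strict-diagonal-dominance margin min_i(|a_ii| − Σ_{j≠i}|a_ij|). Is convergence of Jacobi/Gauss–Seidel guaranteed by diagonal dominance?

-2

row 1: |2| − (4) = -2
row 2: |8| − (3) = 5
minimum over rows = -2 → not strictly diagonally dominant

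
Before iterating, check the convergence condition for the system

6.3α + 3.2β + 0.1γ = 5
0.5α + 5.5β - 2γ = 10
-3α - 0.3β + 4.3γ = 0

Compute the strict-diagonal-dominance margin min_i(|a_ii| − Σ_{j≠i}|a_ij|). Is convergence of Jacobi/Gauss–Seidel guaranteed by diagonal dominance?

1

row 1: |6.3| − (3.2+0.1) = 3
row 2: |5.5| − (0.5+2) = 3
row 3: |4.3| − (3+0.3) = 1
minimum over rows = 1 → strictly diagonally dominant (convergence guaranteed)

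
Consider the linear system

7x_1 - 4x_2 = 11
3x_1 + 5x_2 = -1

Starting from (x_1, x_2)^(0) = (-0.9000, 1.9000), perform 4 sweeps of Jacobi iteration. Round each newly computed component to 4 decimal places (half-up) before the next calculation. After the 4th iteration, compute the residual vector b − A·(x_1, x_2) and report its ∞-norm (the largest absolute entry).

2.9266

Iteration 1:
  x_1 = (11 - (-4)·1.9000) / (7) = 2.6571
  x_2 = (-1 - (3)·-0.9000) / (5) = 0.3400
Iteration 2:
  x_1 = (11 - (-4)·0.3400) / (7) = 1.7657
  x_2 = (-1 - (3)·2.6571) / (5) = -1.7943
Iteration 3:
  x_1 = (11 - (-4)·-1.7943) / (7) = 0.5461
  x_2 = (-1 - (3)·1.7657) / (5) = -1.2594
Iteration 4:
  x_1 = (11 - (-4)·-1.2594) / (7) = 0.8518
  x_2 = (-1 - (3)·0.5461) / (5) = -0.5277
Residual b − A·x = (2.9266, -0.9169); ∞-norm = 2.9266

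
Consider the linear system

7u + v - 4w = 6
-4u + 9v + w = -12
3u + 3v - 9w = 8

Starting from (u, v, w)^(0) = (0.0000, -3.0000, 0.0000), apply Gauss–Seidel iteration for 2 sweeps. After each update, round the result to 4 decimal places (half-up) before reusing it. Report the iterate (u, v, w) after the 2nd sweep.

(0.5578, -1.0061, -1.0383)

Iteration 1:
  u = (6 - (1)·-3.0000 - (-4)·0.0000) / (7) = 1.2857
  v = (-12 - (-4)·1.2857 - (1)·0.0000) / (9) = -0.7619
  w = (8 - (3)·1.2857 - (3)·-0.7619) / (-9) = -0.7143
Iteration 2:
  u = (6 - (1)·-0.7619 - (-4)·-0.7143) / (7) = 0.5578
  v = (-12 - (-4)·0.5578 - (1)·-0.7143) / (9) = -1.0061
  w = (8 - (3)·0.5578 - (3)·-1.0061) / (-9) = -1.0383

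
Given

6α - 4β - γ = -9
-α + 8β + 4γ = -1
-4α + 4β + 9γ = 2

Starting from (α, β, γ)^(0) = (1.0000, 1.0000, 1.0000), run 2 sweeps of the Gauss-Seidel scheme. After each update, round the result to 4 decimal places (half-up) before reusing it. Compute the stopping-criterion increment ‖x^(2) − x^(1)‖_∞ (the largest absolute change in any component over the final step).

Iteration 1:
  α = (-9 - (-4)·1.0000 - (-1)·1.0000) / (6) = -0.6667
  β = (-1 - (-1)·-0.6667 - (4)·1.0000) / (8) = -0.7083
  γ = (2 - (-4)·-0.6667 - (4)·-0.7083) / (9) = 0.2407
Iteration 2:
  α = (-9 - (-4)·-0.7083 - (-1)·0.2407) / (6) = -1.9321
  β = (-1 - (-1)·-1.9321 - (4)·0.2407) / (8) = -0.4869
  γ = (2 - (-4)·-1.9321 - (4)·-0.4869) / (9) = -0.4201
Change: (-1.2654, 0.2214, -0.6608) → max |·| = 1.2654

1.2654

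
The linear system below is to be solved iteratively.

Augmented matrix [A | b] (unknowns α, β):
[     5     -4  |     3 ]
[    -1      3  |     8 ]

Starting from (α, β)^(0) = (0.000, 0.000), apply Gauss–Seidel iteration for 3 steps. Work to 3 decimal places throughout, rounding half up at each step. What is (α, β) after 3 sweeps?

Iteration 1:
  α = (3 - (-4)·0.000) / (5) = 0.600
  β = (8 - (-1)·0.600) / (3) = 2.867
Iteration 2:
  α = (3 - (-4)·2.867) / (5) = 2.894
  β = (8 - (-1)·2.894) / (3) = 3.631
Iteration 3:
  α = (3 - (-4)·3.631) / (5) = 3.505
  β = (8 - (-1)·3.505) / (3) = 3.835

(3.505, 3.835)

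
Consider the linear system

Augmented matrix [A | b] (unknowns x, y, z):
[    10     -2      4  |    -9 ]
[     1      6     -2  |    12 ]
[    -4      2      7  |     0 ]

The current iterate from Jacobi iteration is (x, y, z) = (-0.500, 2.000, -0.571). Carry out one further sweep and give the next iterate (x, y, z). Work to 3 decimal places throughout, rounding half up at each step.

One sweep:
  x = (-9 - (-2)·2.000 - (4)·-0.571) / (10) = -0.272
  y = (12 - (1)·-0.500 - (-2)·-0.571) / (6) = 1.893
  z = (0 - (-4)·-0.500 - (2)·2.000) / (7) = -0.857

(-0.272, 1.893, -0.857)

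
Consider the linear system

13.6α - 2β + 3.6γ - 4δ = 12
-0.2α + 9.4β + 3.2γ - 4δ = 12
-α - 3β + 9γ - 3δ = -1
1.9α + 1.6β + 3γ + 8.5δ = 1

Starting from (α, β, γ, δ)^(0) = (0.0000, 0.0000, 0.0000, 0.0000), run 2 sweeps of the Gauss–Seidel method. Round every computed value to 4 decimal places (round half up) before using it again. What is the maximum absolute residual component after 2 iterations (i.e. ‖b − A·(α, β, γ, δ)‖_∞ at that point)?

1.5954

Iteration 1:
  α = (12 - (-2)·0.0000 - (3.6)·0.0000 - (-4)·0.0000) / (13.6) = 0.8824
  β = (12 - (-0.2)·0.8824 - (3.2)·0.0000 - (-4)·0.0000) / (9.4) = 1.2954
  γ = (-1 - (-1)·0.8824 - (-3)·1.2954 - (-3)·0.0000) / (9) = 0.4187
  δ = (1 - (1.9)·0.8824 - (1.6)·1.2954 - (3)·0.4187) / (8.5) = -0.4712
Iteration 2:
  α = (12 - (-2)·1.2954 - (3.6)·0.4187 - (-4)·-0.4712) / (13.6) = 0.8234
  β = (12 - (-0.2)·0.8234 - (3.2)·0.4187 - (-4)·-0.4712) / (9.4) = 0.9511
  γ = (-1 - (-1)·0.8234 - (-3)·0.9511 - (-3)·-0.4712) / (9) = 0.1403
  δ = (1 - (1.9)·0.8234 - (1.6)·0.9511 - (3)·0.1403) / (8.5) = -0.2950
Residual b − A·x = (1.0189, 1.5954, 0.5290, 0.0004); ∞-norm = 1.5954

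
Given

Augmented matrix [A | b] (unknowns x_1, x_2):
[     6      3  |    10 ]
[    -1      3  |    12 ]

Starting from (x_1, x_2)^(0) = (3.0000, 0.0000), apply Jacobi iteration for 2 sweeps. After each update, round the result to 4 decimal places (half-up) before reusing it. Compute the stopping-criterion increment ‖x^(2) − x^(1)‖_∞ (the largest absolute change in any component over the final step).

Iteration 1:
  x_1 = (10 - (3)·0.0000) / (6) = 1.6667
  x_2 = (12 - (-1)·3.0000) / (3) = 5.0000
Iteration 2:
  x_1 = (10 - (3)·5.0000) / (6) = -0.8333
  x_2 = (12 - (-1)·1.6667) / (3) = 4.5556
Change: (-2.5000, -0.4444) → max |·| = 2.5000

2.5000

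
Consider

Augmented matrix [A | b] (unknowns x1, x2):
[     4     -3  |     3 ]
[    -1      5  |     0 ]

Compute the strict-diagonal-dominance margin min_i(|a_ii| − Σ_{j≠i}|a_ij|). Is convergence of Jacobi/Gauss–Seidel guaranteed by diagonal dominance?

1

row 1: |4| − (3) = 1
row 2: |5| − (1) = 4
minimum over rows = 1 → strictly diagonally dominant (convergence guaranteed)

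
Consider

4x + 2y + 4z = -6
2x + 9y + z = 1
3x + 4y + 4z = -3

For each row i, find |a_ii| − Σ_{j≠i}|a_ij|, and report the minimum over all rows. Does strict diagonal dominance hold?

-3

row 1: |4| − (2+4) = -2
row 2: |9| − (2+1) = 6
row 3: |4| − (3+4) = -3
minimum over rows = -3 → not strictly diagonally dominant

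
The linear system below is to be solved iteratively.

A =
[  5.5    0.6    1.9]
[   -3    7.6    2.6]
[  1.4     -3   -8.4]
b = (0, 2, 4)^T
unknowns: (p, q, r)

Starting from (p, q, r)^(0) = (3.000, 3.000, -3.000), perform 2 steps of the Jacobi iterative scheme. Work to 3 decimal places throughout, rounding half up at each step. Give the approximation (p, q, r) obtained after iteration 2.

(0.092, 0.902, -1.242)

Iteration 1:
  p = (0 - (0.6)·3.000 - (1.9)·-3.000) / (5.5) = 0.709
  q = (2 - (-3)·3.000 - (2.6)·-3.000) / (7.6) = 2.474
  r = (4 - (1.4)·3.000 - (-3)·3.000) / (-8.4) = -1.048
Iteration 2:
  p = (0 - (0.6)·2.474 - (1.9)·-1.048) / (5.5) = 0.092
  q = (2 - (-3)·0.709 - (2.6)·-1.048) / (7.6) = 0.902
  r = (4 - (1.4)·0.709 - (-3)·2.474) / (-8.4) = -1.242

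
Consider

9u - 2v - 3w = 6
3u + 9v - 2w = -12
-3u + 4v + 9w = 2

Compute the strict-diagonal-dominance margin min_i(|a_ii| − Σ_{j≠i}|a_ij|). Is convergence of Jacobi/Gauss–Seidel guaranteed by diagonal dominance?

2

row 1: |9| − (2+3) = 4
row 2: |9| − (3+2) = 4
row 3: |9| − (3+4) = 2
minimum over rows = 2 → strictly diagonally dominant (convergence guaranteed)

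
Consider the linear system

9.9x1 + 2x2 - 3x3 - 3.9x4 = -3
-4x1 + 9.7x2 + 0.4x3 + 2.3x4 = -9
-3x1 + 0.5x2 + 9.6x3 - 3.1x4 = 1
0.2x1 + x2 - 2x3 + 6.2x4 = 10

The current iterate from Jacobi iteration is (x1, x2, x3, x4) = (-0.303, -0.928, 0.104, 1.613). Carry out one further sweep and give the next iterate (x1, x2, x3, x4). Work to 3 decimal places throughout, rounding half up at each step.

One sweep:
  x1 = (-3 - (2)·-0.928 - (-3)·0.104 - (-3.9)·1.613) / (9.9) = 0.551
  x2 = (-9 - (-4)·-0.303 - (0.4)·0.104 - (2.3)·1.613) / (9.7) = -1.440
  x3 = (1 - (-3)·-0.303 - (0.5)·-0.928 - (-3.1)·1.613) / (9.6) = 0.579
  x4 = (10 - (0.2)·-0.303 - (1)·-0.928 - (-2)·0.104) / (6.2) = 1.806

(0.551, -1.440, 0.579, 1.806)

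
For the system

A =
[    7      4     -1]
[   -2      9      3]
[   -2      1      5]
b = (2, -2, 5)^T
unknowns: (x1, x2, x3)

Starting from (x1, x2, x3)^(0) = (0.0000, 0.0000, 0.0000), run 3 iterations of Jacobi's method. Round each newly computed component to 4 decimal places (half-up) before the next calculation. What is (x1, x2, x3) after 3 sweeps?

(0.7324, -0.4850, 1.3206)

Iteration 1:
  x1 = (2 - (4)·0.0000 - (-1)·0.0000) / (7) = 0.2857
  x2 = (-2 - (-2)·0.0000 - (3)·0.0000) / (9) = -0.2222
  x3 = (5 - (-2)·0.0000 - (1)·0.0000) / (5) = 1.0000
Iteration 2:
  x1 = (2 - (4)·-0.2222 - (-1)·1.0000) / (7) = 0.5555
  x2 = (-2 - (-2)·0.2857 - (3)·1.0000) / (9) = -0.4921
  x3 = (5 - (-2)·0.2857 - (1)·-0.2222) / (5) = 1.1587
Iteration 3:
  x1 = (2 - (4)·-0.4921 - (-1)·1.1587) / (7) = 0.7324
  x2 = (-2 - (-2)·0.5555 - (3)·1.1587) / (9) = -0.4850
  x3 = (5 - (-2)·0.5555 - (1)·-0.4921) / (5) = 1.3206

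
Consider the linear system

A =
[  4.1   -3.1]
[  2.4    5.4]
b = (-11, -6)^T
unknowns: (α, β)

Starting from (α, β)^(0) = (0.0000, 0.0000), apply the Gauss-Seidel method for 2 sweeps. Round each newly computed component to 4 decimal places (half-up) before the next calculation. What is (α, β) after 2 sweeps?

Iteration 1:
  α = (-11 - (-3.1)·0.0000) / (4.1) = -2.6829
  β = (-6 - (2.4)·-2.6829) / (5.4) = 0.0813
Iteration 2:
  α = (-11 - (-3.1)·0.0813) / (4.1) = -2.6215
  β = (-6 - (2.4)·-2.6215) / (5.4) = 0.0540

(-2.6215, 0.0540)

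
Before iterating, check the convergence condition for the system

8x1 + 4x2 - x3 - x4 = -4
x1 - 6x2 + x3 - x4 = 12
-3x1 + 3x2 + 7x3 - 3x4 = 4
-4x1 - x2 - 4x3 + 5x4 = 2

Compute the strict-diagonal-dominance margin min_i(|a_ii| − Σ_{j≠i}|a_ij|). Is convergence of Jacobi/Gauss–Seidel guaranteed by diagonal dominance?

row 1: |8| − (4+1+1) = 2
row 2: |-6| − (1+1+1) = 3
row 3: |7| − (3+3+3) = -2
row 4: |5| − (4+1+4) = -4
minimum over rows = -4 → not strictly diagonally dominant

-4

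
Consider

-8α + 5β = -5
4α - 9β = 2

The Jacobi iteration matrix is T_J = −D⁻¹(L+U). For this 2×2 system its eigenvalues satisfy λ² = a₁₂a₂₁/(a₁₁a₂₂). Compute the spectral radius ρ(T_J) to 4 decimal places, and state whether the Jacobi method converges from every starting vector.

0.5270

a₁₂a₂₁/(a₁₁a₂₂) = (5)·(4) / ((-8)·(-9)) = 0.277778
ρ = √|0.277778| = √0.277778 = 0.5270
ρ < 1, so Jacobi converges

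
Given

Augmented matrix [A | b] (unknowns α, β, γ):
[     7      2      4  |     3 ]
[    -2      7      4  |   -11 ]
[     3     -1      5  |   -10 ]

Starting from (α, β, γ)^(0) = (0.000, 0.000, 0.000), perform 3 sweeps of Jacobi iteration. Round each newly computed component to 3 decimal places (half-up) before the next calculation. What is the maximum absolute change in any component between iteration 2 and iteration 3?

Iteration 1:
  α = (3 - (2)·0.000 - (4)·0.000) / (7) = 0.429
  β = (-11 - (-2)·0.000 - (4)·0.000) / (7) = -1.571
  γ = (-10 - (3)·0.000 - (-1)·0.000) / (5) = -2.000
Iteration 2:
  α = (3 - (2)·-1.571 - (4)·-2.000) / (7) = 2.020
  β = (-11 - (-2)·0.429 - (4)·-2.000) / (7) = -0.306
  γ = (-10 - (3)·0.429 - (-1)·-1.571) / (5) = -2.572
Iteration 3:
  α = (3 - (2)·-0.306 - (4)·-2.572) / (7) = 1.986
  β = (-11 - (-2)·2.020 - (4)·-2.572) / (7) = 0.475
  γ = (-10 - (3)·2.020 - (-1)·-0.306) / (5) = -3.273
Change: (-0.034, 0.781, -0.701) → max |·| = 0.781

0.781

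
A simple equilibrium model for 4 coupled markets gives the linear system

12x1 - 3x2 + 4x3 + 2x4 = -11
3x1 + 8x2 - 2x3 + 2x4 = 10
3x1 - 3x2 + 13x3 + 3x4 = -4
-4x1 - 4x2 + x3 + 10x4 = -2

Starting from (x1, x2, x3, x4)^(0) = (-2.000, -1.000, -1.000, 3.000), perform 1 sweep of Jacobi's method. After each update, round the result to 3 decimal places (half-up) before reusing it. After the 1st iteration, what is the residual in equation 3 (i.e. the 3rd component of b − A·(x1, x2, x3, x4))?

16.896

Iteration 1:
  x1 = (-11 - (-3)·-1.000 - (4)·-1.000 - (2)·3.000) / (12) = -1.333
  x2 = (10 - (3)·-2.000 - (-2)·-1.000 - (2)·3.000) / (8) = 1.000
  x3 = (-4 - (3)·-2.000 - (-3)·-1.000 - (3)·3.000) / (13) = -0.769
  x4 = (-2 - (-4)·-2.000 - (-4)·-1.000 - (1)·-1.000) / (10) = -1.300
Residual b − A·x = (13.672, 7.061, 16.896, 10.437)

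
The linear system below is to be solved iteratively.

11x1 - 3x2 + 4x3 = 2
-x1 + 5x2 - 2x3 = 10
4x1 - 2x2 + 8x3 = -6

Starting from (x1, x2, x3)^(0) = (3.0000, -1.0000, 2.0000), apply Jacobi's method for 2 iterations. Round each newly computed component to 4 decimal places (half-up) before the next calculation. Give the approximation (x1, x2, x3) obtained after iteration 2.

(2.0182, 0.8364, 0.5091)

Iteration 1:
  x1 = (2 - (-3)·-1.0000 - (4)·2.0000) / (11) = -0.8182
  x2 = (10 - (-1)·3.0000 - (-2)·2.0000) / (5) = 3.4000
  x3 = (-6 - (4)·3.0000 - (-2)·-1.0000) / (8) = -2.5000
Iteration 2:
  x1 = (2 - (-3)·3.4000 - (4)·-2.5000) / (11) = 2.0182
  x2 = (10 - (-1)·-0.8182 - (-2)·-2.5000) / (5) = 0.8364
  x3 = (-6 - (4)·-0.8182 - (-2)·3.4000) / (8) = 0.5091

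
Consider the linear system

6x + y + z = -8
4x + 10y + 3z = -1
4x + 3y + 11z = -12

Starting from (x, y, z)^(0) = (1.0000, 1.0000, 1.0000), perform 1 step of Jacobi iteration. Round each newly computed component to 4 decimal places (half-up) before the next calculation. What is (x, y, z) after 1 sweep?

Iteration 1:
  x = (-8 - (1)·1.0000 - (1)·1.0000) / (6) = -1.6667
  y = (-1 - (4)·1.0000 - (3)·1.0000) / (10) = -0.8000
  z = (-12 - (4)·1.0000 - (3)·1.0000) / (11) = -1.7273

(-1.6667, -0.8000, -1.7273)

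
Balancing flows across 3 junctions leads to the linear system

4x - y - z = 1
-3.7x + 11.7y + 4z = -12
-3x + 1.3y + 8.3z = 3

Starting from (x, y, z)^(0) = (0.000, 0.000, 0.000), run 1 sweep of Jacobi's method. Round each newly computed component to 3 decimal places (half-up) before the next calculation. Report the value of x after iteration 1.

Iteration 1:
  x = (1 - (-1)·0.000 - (-1)·0.000) / (4) = 0.250
  y = (-12 - (-3.7)·0.000 - (4)·0.000) / (11.7) = -1.026
  z = (3 - (-3)·0.000 - (1.3)·0.000) / (8.3) = 0.361

0.250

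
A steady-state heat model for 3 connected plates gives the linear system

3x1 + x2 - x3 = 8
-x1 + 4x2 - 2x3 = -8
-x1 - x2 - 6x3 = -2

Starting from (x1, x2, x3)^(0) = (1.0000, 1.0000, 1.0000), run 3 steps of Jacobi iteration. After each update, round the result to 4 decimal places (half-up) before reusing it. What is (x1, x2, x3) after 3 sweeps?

Iteration 1:
  x1 = (8 - (1)·1.0000 - (-1)·1.0000) / (3) = 2.6667
  x2 = (-8 - (-1)·1.0000 - (-2)·1.0000) / (4) = -1.2500
  x3 = (-2 - (-1)·1.0000 - (-1)·1.0000) / (-6) = 0.0000
Iteration 2:
  x1 = (8 - (1)·-1.2500 - (-1)·0.0000) / (3) = 3.0833
  x2 = (-8 - (-1)·2.6667 - (-2)·0.0000) / (4) = -1.3333
  x3 = (-2 - (-1)·2.6667 - (-1)·-1.2500) / (-6) = 0.0972
Iteration 3:
  x1 = (8 - (1)·-1.3333 - (-1)·0.0972) / (3) = 3.1435
  x2 = (-8 - (-1)·3.0833 - (-2)·0.0972) / (4) = -1.1806
  x3 = (-2 - (-1)·3.0833 - (-1)·-1.3333) / (-6) = 0.0417

(3.1435, -1.1806, 0.0417)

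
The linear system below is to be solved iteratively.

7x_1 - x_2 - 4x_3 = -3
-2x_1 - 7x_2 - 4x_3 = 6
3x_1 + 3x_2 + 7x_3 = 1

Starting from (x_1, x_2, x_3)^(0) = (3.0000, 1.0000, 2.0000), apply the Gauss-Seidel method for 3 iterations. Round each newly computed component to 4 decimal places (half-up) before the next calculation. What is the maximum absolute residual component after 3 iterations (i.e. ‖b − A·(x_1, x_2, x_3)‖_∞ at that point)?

Iteration 1:
  x_1 = (-3 - (-1)·1.0000 - (-4)·2.0000) / (7) = 0.8571
  x_2 = (6 - (-2)·0.8571 - (-4)·2.0000) / (-7) = -2.2449
  x_3 = (1 - (3)·0.8571 - (3)·-2.2449) / (7) = 0.7376
Iteration 2:
  x_1 = (-3 - (-1)·-2.2449 - (-4)·0.7376) / (7) = -0.3278
  x_2 = (6 - (-2)·-0.3278 - (-4)·0.7376) / (-7) = -1.1850
  x_3 = (1 - (3)·-0.3278 - (3)·-1.1850) / (7) = 0.7912
Iteration 3:
  x_1 = (-3 - (-1)·-1.1850 - (-4)·0.7912) / (7) = -0.1457
  x_2 = (6 - (-2)·-0.1457 - (-4)·0.7912) / (-7) = -1.2676
  x_3 = (1 - (3)·-0.1457 - (3)·-1.2676) / (7) = 0.7486
Residual b − A·x = (-0.2533, -0.1702, -0.0003); ∞-norm = 0.2533

0.2533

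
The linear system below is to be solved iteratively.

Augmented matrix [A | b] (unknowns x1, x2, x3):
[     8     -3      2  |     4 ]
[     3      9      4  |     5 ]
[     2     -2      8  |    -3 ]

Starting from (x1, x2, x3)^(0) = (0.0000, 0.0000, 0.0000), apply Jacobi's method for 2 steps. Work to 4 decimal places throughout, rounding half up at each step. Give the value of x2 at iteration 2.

Iteration 1:
  x1 = (4 - (-3)·0.0000 - (2)·0.0000) / (8) = 0.5000
  x2 = (5 - (3)·0.0000 - (4)·0.0000) / (9) = 0.5556
  x3 = (-3 - (2)·0.0000 - (-2)·0.0000) / (8) = -0.3750
Iteration 2:
  x1 = (4 - (-3)·0.5556 - (2)·-0.3750) / (8) = 0.8021
  x2 = (5 - (3)·0.5000 - (4)·-0.3750) / (9) = 0.5556
  x3 = (-3 - (2)·0.5000 - (-2)·0.5556) / (8) = -0.3611

0.5556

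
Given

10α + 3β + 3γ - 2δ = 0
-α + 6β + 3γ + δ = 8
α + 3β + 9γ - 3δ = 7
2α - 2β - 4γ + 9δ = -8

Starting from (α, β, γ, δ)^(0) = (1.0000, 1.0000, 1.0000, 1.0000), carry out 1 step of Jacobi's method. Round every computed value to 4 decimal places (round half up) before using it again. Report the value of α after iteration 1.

-0.4000

Iteration 1:
  α = (0 - (3)·1.0000 - (3)·1.0000 - (-2)·1.0000) / (10) = -0.4000
  β = (8 - (-1)·1.0000 - (3)·1.0000 - (1)·1.0000) / (6) = 0.8333
  γ = (7 - (1)·1.0000 - (3)·1.0000 - (-3)·1.0000) / (9) = 0.6667
  δ = (-8 - (2)·1.0000 - (-2)·1.0000 - (-4)·1.0000) / (9) = -0.4444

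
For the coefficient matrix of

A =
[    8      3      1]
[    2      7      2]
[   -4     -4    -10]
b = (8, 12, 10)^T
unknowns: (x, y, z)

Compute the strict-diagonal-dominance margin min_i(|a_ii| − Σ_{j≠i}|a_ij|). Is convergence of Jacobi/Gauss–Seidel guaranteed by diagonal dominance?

row 1: |8| − (3+1) = 4
row 2: |7| − (2+2) = 3
row 3: |-10| − (4+4) = 2
minimum over rows = 2 → strictly diagonally dominant (convergence guaranteed)

2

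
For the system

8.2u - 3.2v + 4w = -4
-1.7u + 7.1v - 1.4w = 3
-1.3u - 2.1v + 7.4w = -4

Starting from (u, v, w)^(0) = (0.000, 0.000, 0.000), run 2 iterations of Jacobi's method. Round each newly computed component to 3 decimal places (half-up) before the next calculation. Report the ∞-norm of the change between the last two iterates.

0.429

Iteration 1:
  u = (-4 - (-3.2)·0.000 - (4)·0.000) / (8.2) = -0.488
  v = (3 - (-1.7)·0.000 - (-1.4)·0.000) / (7.1) = 0.423
  w = (-4 - (-1.3)·0.000 - (-2.1)·0.000) / (7.4) = -0.541
Iteration 2:
  u = (-4 - (-3.2)·0.423 - (4)·-0.541) / (8.2) = -0.059
  v = (3 - (-1.7)·-0.488 - (-1.4)·-0.541) / (7.1) = 0.199
  w = (-4 - (-1.3)·-0.488 - (-2.1)·0.423) / (7.4) = -0.506
Change: (0.429, -0.224, 0.035) → max |·| = 0.429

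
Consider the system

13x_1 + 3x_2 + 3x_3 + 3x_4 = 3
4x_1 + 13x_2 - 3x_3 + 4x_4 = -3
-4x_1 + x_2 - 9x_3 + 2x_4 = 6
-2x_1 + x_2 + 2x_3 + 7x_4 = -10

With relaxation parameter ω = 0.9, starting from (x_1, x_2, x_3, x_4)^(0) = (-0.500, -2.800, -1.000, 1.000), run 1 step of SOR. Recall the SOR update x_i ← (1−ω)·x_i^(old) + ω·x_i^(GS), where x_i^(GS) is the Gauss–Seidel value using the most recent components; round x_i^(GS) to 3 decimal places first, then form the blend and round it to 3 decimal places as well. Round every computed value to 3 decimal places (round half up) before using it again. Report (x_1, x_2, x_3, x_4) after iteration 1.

Iteration 1:
  x_1: GS value = (3 - (3)·-2.800 - (3)·-1.000 - (3)·1.000) / (13) = 0.877;  x_1 ← (1−ω)·-0.500 + ω·0.877 = 0.739
  x_2: GS value = (-3 - (4)·0.739 - (-3)·-1.000 - (4)·1.000) / (13) = -0.997;  x_2 ← (1−ω)·-2.800 + ω·-0.997 = -1.177
  x_3: GS value = (6 - (-4)·0.739 - (1)·-1.177 - (2)·1.000) / (-9) = -0.904;  x_3 ← (1−ω)·-1.000 + ω·-0.904 = -0.914
  x_4: GS value = (-10 - (-2)·0.739 - (1)·-1.177 - (2)·-0.914) / (7) = -0.788;  x_4 ← (1−ω)·1.000 + ω·-0.788 = -0.609

(0.739, -1.177, -0.914, -0.609)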